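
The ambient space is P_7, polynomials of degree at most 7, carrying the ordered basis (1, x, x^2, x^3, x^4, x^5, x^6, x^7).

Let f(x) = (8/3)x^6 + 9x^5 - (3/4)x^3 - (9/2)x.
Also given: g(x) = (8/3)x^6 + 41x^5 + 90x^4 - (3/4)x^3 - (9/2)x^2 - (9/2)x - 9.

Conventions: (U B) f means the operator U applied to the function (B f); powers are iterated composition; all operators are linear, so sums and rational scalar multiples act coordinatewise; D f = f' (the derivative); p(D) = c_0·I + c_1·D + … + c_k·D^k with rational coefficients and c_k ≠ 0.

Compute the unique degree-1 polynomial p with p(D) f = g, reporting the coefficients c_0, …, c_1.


D^0 f = (8/3)x^6 + 9x^5 - (3/4)x^3 - (9/2)x
D^1 f = 16x^5 + 45x^4 - (9/4)x^2 - 9/2
matching coefficients of g against c_0 f + c_1 Df + … from the top degree down determines the c_i
solution: c_0 = 1, c_1 = 2

p(D) = I + 2·D, i.e. c_0 = 1, c_1 = 2


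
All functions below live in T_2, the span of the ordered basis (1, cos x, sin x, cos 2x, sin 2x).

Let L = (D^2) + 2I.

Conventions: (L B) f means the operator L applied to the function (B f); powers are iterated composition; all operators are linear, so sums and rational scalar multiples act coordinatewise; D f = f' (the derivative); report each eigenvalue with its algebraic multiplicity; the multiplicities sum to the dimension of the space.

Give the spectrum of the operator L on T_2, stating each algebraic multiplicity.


λ = -2 (multiplicity 2), λ = 1 (multiplicity 2), λ = 2 (multiplicity 1)

image of 1: 2
image of cos x: cos x
image of sin x: sin x
image of cos 2x: -2cos 2x
image of sin 2x: -2sin 2x
the matrix is diagonal; its diagonal is (2, 1, 1, -2, -2)
for a triangular matrix the eigenvalues are the diagonal entries, with algebraic multiplicity their repetition count


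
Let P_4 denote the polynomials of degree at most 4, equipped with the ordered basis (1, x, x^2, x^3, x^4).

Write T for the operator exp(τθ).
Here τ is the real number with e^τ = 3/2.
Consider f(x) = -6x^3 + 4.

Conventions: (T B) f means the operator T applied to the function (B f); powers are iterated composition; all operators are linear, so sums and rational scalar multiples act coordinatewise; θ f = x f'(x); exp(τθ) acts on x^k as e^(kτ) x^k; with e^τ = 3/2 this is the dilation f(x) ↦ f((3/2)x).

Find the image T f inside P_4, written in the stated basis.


exp(τθ) x^k = e^(kτ) x^k; with e^τ = 3/2 this sends x^k to (3/2)^k x^k
x^3 ↦ 27/8 x^3
applying this coordinatewise to f: exp(τθ) f = -(81/4)x^3 + 4

g(x) = -(81/4)x^3 + 4


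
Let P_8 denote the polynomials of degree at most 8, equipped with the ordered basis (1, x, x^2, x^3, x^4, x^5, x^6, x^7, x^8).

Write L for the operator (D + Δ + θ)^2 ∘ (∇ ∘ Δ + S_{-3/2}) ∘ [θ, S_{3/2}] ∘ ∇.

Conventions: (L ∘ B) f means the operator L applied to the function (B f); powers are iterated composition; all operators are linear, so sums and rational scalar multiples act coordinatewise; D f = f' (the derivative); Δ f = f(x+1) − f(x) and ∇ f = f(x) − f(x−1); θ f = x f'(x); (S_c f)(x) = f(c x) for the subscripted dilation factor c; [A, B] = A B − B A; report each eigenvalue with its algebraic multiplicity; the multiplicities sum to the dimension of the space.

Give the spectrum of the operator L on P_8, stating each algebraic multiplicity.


image of 1: 0
image of x: 0
image of x^2: 0
image of x^3: 0
image of x^4: 0
image of x^5: 0
image of x^6: 0
image of x^7: 0
image of x^8: 0
the matrix is upper triangular; its diagonal is (0, 0, 0, 0, 0, 0, 0, 0, 0)
for a triangular matrix the eigenvalues are the diagonal entries, with algebraic multiplicity their repetition count

λ = 0 (multiplicity 9)


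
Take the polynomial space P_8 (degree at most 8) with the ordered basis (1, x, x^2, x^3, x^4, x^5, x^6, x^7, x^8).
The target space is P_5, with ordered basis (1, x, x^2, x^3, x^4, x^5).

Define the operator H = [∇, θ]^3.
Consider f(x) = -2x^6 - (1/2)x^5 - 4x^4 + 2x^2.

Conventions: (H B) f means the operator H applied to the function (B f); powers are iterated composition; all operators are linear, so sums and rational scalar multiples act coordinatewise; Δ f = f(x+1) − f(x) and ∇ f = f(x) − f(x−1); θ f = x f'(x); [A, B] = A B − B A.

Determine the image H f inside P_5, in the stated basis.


θ f = -12x^6 - (5/2)x^5 - 16x^4 + 4x^2
∇ θ f = -72x^5 + (335/2)x^4 - 279x^3 + 251x^2 - (231/2)x + 43/2
∇ f = -12x^5 + (55/2)x^4 - 51x^3 + 49x^2 - (43/2)x + 7/2
θ ∇ f = -60x^5 + 110x^4 - 153x^3 + 98x^2 - (43/2)x
[∇, θ] f = -12x^5 + (115/2)x^4 - 126x^3 + 153x^2 - 94x + 43/2
θ [∇, θ] f = -60x^5 + 230x^4 - 378x^3 + 306x^2 - 94x
∇ θ [∇, θ] f = -300x^4 + 1520x^3 - 3114x^2 + 2966x - 1068
∇ [∇, θ] f = -60x^4 + 350x^3 - 843x^2 + 974x - 885/2
θ ∇ [∇, θ] f = -240x^4 + 1050x^3 - 1686x^2 + 974x
[∇, θ] [∇, θ] f = -60x^4 + 470x^3 - 1428x^2 + 1992x - 1068
θ [∇, θ] [∇, θ] f = -240x^4 + 1410x^3 - 2856x^2 + 1992x
∇ θ [∇, θ] [∇, θ] f = -960x^3 + 5670x^2 - 10902x + 6498
∇ [∇, θ] [∇, θ] f = -240x^3 + 1770x^2 - 4506x + 3950
θ ∇ [∇, θ] [∇, θ] f = -720x^3 + 3540x^2 - 4506x
[∇, θ] [∇, θ] [∇, θ] f = -240x^3 + 2130x^2 - 6396x + 6498

the image equals g(x) = -240x^3 + 2130x^2 - 6396x + 6498


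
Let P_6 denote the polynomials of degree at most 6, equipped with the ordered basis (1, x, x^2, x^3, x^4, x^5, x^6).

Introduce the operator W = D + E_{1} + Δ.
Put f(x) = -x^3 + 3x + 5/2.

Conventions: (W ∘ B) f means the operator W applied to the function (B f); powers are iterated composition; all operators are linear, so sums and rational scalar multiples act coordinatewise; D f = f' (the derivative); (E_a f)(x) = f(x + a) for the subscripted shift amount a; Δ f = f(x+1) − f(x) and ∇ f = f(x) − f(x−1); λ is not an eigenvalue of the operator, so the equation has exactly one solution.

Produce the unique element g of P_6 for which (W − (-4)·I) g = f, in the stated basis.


write g with unknown coordinates in the stated basis and equate coefficients in (W − (-4)·I) g = f
solving from the highest basis element down gives g = -(1/5)x^3 + (9/25)x^2 + (51/125)x + 239/1250
check: W g = -(1/5)x^3 - (36/25)x^2 + (171/125)x + 2169/1250
so W g − (-4)·g = -x^3 + 3x + 5/2 = f ✓

the result is g(x) = -(1/5)x^3 + (9/25)x^2 + (51/125)x + 239/1250


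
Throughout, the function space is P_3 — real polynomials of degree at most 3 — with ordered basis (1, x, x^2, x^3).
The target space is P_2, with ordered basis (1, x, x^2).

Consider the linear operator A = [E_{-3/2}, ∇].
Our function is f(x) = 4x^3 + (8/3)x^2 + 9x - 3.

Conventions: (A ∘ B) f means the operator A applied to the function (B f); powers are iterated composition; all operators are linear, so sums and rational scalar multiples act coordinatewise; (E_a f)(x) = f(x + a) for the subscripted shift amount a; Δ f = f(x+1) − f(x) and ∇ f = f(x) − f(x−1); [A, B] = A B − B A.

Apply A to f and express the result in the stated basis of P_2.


∇ f = 12x^2 - (20/3)x + 31/3
E_{-3/2} ∇ f = 12x^2 - (128/3)x + 142/3
E_{-3/2} f = 4x^3 - (46/3)x^2 + 28x - 24
∇ E_{-3/2} f = 12x^2 - (128/3)x + 142/3
[E_{-3/2}, ∇] f = 0

the image equals g(x) = 0


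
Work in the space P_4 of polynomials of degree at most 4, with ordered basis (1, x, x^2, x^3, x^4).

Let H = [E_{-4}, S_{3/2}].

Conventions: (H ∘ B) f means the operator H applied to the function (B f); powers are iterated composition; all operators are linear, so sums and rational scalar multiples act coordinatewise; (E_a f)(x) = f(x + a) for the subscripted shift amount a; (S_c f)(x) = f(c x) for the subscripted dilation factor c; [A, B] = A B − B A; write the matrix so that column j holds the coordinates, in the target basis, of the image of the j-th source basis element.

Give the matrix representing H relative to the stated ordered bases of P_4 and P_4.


the matrix is [[0, -2, 20, -152, 1040]; [0, 0, -6, 90, -912]; [0, 0, 0, -27/2, 270]; [0, 0, 0, 0, -27]; [0, 0, 0, 0, 0]] (rows listed top to bottom)

image of 1: 0
image of x: -2
image of x^2: -6x + 20
image of x^3: -(27/2)x^2 + 90x - 152
image of x^4: -27x^3 + 270x^2 - 912x + 1040
each image's coordinates form column j of the matrix


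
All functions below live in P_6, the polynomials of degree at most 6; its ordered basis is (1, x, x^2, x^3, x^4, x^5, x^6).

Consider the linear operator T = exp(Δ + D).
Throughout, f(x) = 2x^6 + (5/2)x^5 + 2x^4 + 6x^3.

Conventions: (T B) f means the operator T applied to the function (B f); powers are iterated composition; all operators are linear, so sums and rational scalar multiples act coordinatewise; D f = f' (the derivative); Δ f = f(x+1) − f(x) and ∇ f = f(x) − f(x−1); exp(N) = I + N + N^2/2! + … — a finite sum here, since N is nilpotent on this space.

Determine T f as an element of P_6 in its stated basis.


order-1 term: 24x^5 + 55x^4 + 81x^3 + 103x^2 + (101/2)x + 25/2
order-2 term: 120x^4 + 340x^3 + 528x^2 + (995/2)x + 182
order-3 term: 320x^3 + 920x^2 + 1204x + 661
order-4 term: 480x^2 + 1160x + 912
order-5 term: 384x + 560
order-6 term: 128
the series for exp(Δ + D) f terminates at order 6
exp(Δ + D) f = 2x^6 + (53/2)x^5 + 177x^4 + 747x^3 + 2031x^2 + 3296x + 4911/2

the image equals g(x) = 2x^6 + (53/2)x^5 + 177x^4 + 747x^3 + 2031x^2 + 3296x + 4911/2


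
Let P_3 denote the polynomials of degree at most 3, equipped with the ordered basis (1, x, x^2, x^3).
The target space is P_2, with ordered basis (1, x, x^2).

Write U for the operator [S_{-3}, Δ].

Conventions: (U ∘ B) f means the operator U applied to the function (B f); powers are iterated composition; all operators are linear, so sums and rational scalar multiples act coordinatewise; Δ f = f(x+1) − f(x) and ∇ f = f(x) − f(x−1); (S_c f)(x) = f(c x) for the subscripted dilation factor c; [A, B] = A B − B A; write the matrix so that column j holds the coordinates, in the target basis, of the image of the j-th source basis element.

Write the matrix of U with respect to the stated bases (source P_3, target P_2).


image of 1: 0
image of x: 4
image of x^2: -24x - 8
image of x^3: 108x^2 + 72x + 28
each image's coordinates form column j of the matrix

the matrix is [[0, 4, -8, 28]; [0, 0, -24, 72]; [0, 0, 0, 108]] (rows listed top to bottom)


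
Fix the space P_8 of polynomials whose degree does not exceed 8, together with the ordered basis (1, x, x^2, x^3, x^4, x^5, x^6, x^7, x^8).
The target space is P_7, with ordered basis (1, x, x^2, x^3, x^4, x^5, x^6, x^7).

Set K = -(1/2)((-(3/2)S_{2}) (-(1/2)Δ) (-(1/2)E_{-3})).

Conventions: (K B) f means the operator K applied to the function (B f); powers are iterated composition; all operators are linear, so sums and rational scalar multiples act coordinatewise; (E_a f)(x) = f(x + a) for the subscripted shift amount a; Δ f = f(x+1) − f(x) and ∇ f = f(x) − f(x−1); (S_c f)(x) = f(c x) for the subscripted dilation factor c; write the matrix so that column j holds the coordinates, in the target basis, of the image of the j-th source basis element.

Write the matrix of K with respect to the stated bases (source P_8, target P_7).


the matrix is [[0, 3/16, -15/16, 57/16, -195/16, 633/16, -1995/16, 6177/16, -18915/16]; [0, 0, 3/4, -45/8, 57/2, -975/8, 1899/4, -13965/8, 6177]; [0, 0, 0, 9/4, -45/2, 285/2, -2925/4, 13293/4, -13965]; [0, 0, 0, 0, 6, -75, 570, -6825/2, 17724]; [0, 0, 0, 0, 0, 15, -225, 1995, -13650]; [0, 0, 0, 0, 0, 0, 36, -630, 6384]; [0, 0, 0, 0, 0, 0, 0, 84, -1680]; [0, 0, 0, 0, 0, 0, 0, 0, 192]] (rows listed top to bottom)

image of 1: 0
image of x: 3/16
image of x^2: (3/4)x - 15/16
image of x^3: (9/4)x^2 - (45/8)x + 57/16
image of x^4: 6x^3 - (45/2)x^2 + (57/2)x - 195/16
image of x^5: 15x^4 - 75x^3 + (285/2)x^2 - (975/8)x + 633/16
image of x^6: 36x^5 - 225x^4 + 570x^3 - (2925/4)x^2 + (1899/4)x - 1995/16
image of x^7: 84x^6 - 630x^5 + 1995x^4 - (6825/2)x^3 + (13293/4)x^2 - (13965/8)x + 6177/16
image of x^8: 192x^7 - 1680x^6 + 6384x^5 - 13650x^4 + 17724x^3 - 13965x^2 + 6177x - 18915/16
each image's coordinates form column j of the matrix


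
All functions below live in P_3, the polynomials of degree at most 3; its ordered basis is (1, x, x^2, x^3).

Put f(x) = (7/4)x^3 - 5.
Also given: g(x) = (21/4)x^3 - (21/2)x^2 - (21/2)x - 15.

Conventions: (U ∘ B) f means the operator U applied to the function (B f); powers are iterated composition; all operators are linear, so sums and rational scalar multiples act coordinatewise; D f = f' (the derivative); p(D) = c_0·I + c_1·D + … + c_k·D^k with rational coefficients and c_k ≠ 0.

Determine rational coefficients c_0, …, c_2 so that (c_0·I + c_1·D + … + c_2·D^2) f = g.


D^0 f = (7/4)x^3 - 5
D^1 f = (21/4)x^2
D^2 f = (21/2)x
matching coefficients of g against c_0 f + c_1 Df + … from the top degree down determines the c_i
solution: c_0 = 3, c_1 = -2, c_2 = -1

c_0 = 3, c_1 = -2, c_2 = -1


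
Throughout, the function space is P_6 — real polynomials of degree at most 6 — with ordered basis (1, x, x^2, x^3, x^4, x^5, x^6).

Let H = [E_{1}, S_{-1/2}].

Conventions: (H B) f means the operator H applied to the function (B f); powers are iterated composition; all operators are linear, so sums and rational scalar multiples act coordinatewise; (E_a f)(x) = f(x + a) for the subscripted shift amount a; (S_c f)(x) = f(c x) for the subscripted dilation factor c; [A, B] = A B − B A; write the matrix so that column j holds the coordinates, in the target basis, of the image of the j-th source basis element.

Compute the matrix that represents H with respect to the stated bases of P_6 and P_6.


image of 1: 0
image of x: -3/2
image of x^2: (3/2)x - 3/4
image of x^3: -(9/8)x^2 + (9/8)x - 9/8
image of x^4: (3/4)x^3 - (9/8)x^2 + (9/4)x - 15/16
image of x^5: -(15/32)x^4 + (15/16)x^3 - (45/16)x^2 + (75/32)x - 33/32
image of x^6: (9/32)x^5 - (45/64)x^4 + (45/16)x^3 - (225/64)x^2 + (99/32)x - 63/64
each image's coordinates form column j of the matrix

the matrix is [[0, -3/2, -3/4, -9/8, -15/16, -33/32, -63/64]; [0, 0, 3/2, 9/8, 9/4, 75/32, 99/32]; [0, 0, 0, -9/8, -9/8, -45/16, -225/64]; [0, 0, 0, 0, 3/4, 15/16, 45/16]; [0, 0, 0, 0, 0, -15/32, -45/64]; [0, 0, 0, 0, 0, 0, 9/32]; [0, 0, 0, 0, 0, 0, 0]] (rows listed top to bottom)


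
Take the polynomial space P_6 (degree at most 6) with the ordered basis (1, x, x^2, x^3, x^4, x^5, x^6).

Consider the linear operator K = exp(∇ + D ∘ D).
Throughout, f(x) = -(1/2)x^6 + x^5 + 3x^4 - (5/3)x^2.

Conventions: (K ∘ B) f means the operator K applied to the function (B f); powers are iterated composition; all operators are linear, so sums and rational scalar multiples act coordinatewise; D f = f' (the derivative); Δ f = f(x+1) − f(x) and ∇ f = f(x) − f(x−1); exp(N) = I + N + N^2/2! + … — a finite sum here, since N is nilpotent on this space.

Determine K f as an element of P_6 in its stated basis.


order-1 term: -3x^5 - (5/2)x^4 + 12x^3 + (71/2)x^2 + (2/3)x - 19/6
order-2 term: -(15/2)x^4 - 20x^3 - (9/2)x^2 + 56x + 143/6
order-3 term: -10x^3 - 35x^2 - 33x + 13
order-4 term: -(15/2)x^2 - 25x - 39/2
order-5 term: -3x - 13/2
order-6 term: -1/2
the series for exp(∇ + D ∘ D) f terminates at order 6
exp(∇ + D ∘ D) f = -(1/2)x^6 - 2x^5 - 7x^4 - 18x^3 - (79/6)x^2 - (13/3)x + 43/6

the image equals g(x) = -(1/2)x^6 - 2x^5 - 7x^4 - 18x^3 - (79/6)x^2 - (13/3)x + 43/6


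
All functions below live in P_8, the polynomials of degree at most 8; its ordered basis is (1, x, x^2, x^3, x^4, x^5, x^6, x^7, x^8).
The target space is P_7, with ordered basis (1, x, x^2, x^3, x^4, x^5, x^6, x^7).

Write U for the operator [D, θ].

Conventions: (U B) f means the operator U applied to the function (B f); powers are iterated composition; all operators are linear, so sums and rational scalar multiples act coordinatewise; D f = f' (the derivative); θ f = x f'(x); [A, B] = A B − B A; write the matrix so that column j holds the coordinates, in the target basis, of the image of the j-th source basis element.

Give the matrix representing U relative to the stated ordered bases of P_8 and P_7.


the matrix is [[0, 1, 0, 0, 0, 0, 0, 0, 0]; [0, 0, 2, 0, 0, 0, 0, 0, 0]; [0, 0, 0, 3, 0, 0, 0, 0, 0]; [0, 0, 0, 0, 4, 0, 0, 0, 0]; [0, 0, 0, 0, 0, 5, 0, 0, 0]; [0, 0, 0, 0, 0, 0, 6, 0, 0]; [0, 0, 0, 0, 0, 0, 0, 7, 0]; [0, 0, 0, 0, 0, 0, 0, 0, 8]] (rows listed top to bottom)

image of 1: 0
image of x: 1
image of x^2: 2x
image of x^3: 3x^2
image of x^4: 4x^3
image of x^5: 5x^4
image of x^6: 6x^5
image of x^7: 7x^6
image of x^8: 8x^7
each image's coordinates form column j of the matrix


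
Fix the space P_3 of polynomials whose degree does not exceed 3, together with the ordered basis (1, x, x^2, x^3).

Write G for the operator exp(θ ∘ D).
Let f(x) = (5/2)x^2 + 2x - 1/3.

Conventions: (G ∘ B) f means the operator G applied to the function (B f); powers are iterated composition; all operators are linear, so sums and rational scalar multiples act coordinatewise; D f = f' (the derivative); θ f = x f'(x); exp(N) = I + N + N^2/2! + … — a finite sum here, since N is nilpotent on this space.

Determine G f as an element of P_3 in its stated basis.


the result is g(x) = (5/2)x^2 + 7x - 1/3

order-1 term: 5x
the series for exp(θ ∘ D) f terminates at order 1
exp(θ ∘ D) f = (5/2)x^2 + 7x - 1/3


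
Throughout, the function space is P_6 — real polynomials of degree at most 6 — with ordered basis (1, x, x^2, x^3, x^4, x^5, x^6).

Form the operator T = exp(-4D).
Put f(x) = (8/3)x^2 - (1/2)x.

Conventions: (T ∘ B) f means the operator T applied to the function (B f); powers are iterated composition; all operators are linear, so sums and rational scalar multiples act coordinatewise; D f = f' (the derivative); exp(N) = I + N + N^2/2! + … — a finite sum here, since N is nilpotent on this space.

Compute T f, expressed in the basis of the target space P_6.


g(x) = (8/3)x^2 - (131/6)x + 134/3

order-1 term: -(64/3)x + 2
order-2 term: 128/3
the series for exp(-4D) f terminates at order 2
exp(-4D) f = (8/3)x^2 - (131/6)x + 134/3


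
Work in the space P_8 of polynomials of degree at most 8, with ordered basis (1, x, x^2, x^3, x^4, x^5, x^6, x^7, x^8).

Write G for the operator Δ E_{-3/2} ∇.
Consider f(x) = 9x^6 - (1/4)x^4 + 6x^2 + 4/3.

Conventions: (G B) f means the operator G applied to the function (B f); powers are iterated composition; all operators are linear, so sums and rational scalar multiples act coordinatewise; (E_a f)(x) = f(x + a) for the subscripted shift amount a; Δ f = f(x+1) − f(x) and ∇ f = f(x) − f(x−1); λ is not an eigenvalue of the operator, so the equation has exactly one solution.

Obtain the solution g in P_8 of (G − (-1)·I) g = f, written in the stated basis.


write g with unknown coordinates in the stated basis and equate coefficients in (G − (-1)·I) g = f
solving from the highest basis element down gives g = 9x^6 - (1081/4)x^4 + 1620x^3 - 666x^2 - 14994x + 522197/24
check: G g = 270x^4 - 1620x^3 + 672x^2 + 14994x - 174055/8
so G g − (-1)·g = 9x^6 - (1/4)x^4 + 6x^2 + 4/3 = f ✓

the result is g(x) = 9x^6 - (1081/4)x^4 + 1620x^3 - 666x^2 - 14994x + 522197/24


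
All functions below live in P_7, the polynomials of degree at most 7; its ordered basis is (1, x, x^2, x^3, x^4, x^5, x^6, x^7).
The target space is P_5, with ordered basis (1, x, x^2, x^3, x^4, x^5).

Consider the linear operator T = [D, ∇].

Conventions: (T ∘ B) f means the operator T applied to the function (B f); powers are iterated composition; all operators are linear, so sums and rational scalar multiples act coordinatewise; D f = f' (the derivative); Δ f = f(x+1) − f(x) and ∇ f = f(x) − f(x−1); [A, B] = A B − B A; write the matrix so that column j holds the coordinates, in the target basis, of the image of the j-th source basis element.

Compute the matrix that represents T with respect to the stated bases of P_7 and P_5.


the matrix is [[0, 0, 0, 0, 0, 0, 0, 0]; [0, 0, 0, 0, 0, 0, 0, 0]; [0, 0, 0, 0, 0, 0, 0, 0]; [0, 0, 0, 0, 0, 0, 0, 0]; [0, 0, 0, 0, 0, 0, 0, 0]; [0, 0, 0, 0, 0, 0, 0, 0]] (rows listed top to bottom)

image of 1: 0
image of x: 0
image of x^2: 0
image of x^3: 0
image of x^4: 0
image of x^5: 0
image of x^6: 0
image of x^7: 0
each image's coordinates form column j of the matrix


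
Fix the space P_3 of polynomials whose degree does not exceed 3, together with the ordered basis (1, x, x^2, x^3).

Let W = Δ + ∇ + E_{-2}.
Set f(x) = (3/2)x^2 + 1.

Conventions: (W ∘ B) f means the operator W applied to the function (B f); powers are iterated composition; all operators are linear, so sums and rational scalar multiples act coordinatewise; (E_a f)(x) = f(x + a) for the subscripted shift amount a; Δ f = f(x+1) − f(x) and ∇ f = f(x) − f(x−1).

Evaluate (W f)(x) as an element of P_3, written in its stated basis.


Δ f = 3x + 3/2
∇ f = 3x - 3/2
E_{-2} f = (3/2)x^2 - 6x + 7
(Δ + ∇ + E_{-2}) f = (3/2)x^2 + 7

the image equals g(x) = (3/2)x^2 + 7


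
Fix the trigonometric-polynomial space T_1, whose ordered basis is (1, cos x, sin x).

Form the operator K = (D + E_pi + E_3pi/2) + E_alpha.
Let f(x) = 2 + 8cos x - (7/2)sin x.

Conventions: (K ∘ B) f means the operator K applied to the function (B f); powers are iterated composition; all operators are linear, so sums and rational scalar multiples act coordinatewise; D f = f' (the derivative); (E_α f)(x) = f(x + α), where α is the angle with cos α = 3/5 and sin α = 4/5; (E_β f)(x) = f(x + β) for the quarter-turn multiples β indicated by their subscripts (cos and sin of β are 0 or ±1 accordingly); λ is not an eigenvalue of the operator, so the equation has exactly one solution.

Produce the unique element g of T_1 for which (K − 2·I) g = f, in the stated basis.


write g with unknown coordinates in the stated basis and equate coefficients in (K − 2·I) g = f
solving from the highest basis element down gives g = 2 - (41/16)cos x + (37/16)sin x
check: K g = 6 + (23/8)cos x + (9/8)sin x
so K g − 2·g = 2 + 8cos x - (7/2)sin x = f ✓

the result is g(x) = 2 - (41/16)cos x + (37/16)sin x


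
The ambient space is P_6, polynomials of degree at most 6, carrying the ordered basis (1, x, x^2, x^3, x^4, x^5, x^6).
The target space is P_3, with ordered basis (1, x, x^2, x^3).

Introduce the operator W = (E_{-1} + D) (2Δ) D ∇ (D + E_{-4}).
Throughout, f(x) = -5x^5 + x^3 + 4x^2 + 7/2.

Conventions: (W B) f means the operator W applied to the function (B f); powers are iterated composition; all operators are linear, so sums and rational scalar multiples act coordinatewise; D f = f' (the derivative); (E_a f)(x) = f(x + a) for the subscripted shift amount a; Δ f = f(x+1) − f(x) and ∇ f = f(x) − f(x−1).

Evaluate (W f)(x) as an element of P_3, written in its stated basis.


D f = -25x^4 + 3x^2 + 8x
E_{-4} f = -5x^5 + 100x^4 - 799x^3 + 3192x^2 - 6384x + 10247/2
(D + E_{-4}) f = -5x^5 + 75x^4 - 799x^3 + 3195x^2 - 6376x + 10247/2
∇ (D + E_{-4}) f = -25x^4 + 350x^3 - 2897x^2 + 9112x - 10450
D ∇ (D + E_{-4}) f = -100x^3 + 1050x^2 - 5794x + 9112
Δ D ∇ (D + E_{-4}) f = -300x^2 + 1800x - 4844
(2Δ) D ∇ (D + E_{-4}) f = -600x^2 + 3600x - 9688
E_{-1} (2Δ) D ∇ (D + E_{-4}) f = -600x^2 + 4800x - 13888
D (2Δ) D ∇ (D + E_{-4}) f = -1200x + 3600
(E_{-1} + D) (2Δ) D ∇ (D + E_{-4}) f = -600x^2 + 3600x - 10288

the image equals g(x) = -600x^2 + 3600x - 10288


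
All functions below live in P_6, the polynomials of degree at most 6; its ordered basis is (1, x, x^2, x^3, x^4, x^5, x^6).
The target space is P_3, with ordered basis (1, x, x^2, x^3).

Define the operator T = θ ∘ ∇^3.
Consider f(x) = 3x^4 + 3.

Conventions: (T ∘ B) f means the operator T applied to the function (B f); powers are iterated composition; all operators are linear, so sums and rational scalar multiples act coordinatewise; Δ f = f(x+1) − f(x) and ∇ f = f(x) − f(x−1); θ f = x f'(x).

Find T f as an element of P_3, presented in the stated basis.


∇ f = 12x^3 - 18x^2 + 12x - 3
∇ ∇ f = 36x^2 - 72x + 42
∇ ∇ ∇ f = 72x - 108
θ ∇^3 f = 72x

the image equals g(x) = 72x


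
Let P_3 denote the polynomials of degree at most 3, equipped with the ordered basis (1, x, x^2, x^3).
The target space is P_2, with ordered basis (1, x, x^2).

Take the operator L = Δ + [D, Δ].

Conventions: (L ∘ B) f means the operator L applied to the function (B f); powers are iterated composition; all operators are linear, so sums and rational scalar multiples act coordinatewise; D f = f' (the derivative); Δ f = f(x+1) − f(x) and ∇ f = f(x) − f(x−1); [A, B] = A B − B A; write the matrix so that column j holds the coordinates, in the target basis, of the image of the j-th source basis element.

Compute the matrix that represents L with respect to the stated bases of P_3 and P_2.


image of 1: 0
image of x: 1
image of x^2: 2x + 1
image of x^3: 3x^2 + 3x + 1
each image's coordinates form column j of the matrix

the matrix is [[0, 1, 1, 1]; [0, 0, 2, 3]; [0, 0, 0, 3]] (rows listed top to bottom)


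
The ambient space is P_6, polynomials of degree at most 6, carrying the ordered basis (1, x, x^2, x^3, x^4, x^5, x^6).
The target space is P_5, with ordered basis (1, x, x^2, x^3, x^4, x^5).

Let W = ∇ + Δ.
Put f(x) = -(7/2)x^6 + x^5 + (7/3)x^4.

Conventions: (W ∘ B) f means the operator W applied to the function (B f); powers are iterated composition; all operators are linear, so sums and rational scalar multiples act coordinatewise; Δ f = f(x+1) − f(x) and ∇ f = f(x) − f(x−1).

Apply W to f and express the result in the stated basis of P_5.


∇ f = -21x^5 + (115/2)x^4 - (212/3)x^3 + (97/2)x^2 - (50/3)x + 13/6
Δ f = -21x^5 - (95/2)x^4 - (152/3)x^3 - (57/2)x^2 - (20/3)x - 1/6
(∇ + Δ) f = -42x^5 + 10x^4 - (364/3)x^3 + 20x^2 - (70/3)x + 2

the image equals g(x) = -42x^5 + 10x^4 - (364/3)x^3 + 20x^2 - (70/3)x + 2


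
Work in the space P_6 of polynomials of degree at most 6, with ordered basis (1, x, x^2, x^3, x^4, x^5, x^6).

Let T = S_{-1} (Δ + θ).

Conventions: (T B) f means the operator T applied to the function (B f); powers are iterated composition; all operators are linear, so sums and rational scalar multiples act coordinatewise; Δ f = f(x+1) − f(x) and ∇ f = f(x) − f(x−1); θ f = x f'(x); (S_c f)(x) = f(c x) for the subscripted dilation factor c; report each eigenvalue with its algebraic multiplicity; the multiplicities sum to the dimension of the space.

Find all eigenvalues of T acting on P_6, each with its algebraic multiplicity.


λ = -5 (multiplicity 1), λ = -3 (multiplicity 1), λ = -1 (multiplicity 1), λ = 0 (multiplicity 1), λ = 2 (multiplicity 1), λ = 4 (multiplicity 1), λ = 6 (multiplicity 1)

image of 1: 0
image of x: -x + 1
image of x^2: 2x^2 - 2x + 1
image of x^3: -3x^3 + 3x^2 - 3x + 1
image of x^4: 4x^4 - 4x^3 + 6x^2 - 4x + 1
image of x^5: -5x^5 + 5x^4 - 10x^3 + 10x^2 - 5x + 1
image of x^6: 6x^6 - 6x^5 + 15x^4 - 20x^3 + 15x^2 - 6x + 1
the matrix is upper triangular; its diagonal is (0, -1, 2, -3, 4, -5, 6)
for a triangular matrix the eigenvalues are the diagonal entries, with algebraic multiplicity their repetition count


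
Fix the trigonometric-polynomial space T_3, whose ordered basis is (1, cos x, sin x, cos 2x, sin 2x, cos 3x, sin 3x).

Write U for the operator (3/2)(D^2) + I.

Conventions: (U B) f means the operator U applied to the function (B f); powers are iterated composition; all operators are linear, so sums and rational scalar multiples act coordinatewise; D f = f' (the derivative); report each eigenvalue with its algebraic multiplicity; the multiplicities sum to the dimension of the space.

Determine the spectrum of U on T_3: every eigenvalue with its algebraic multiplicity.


λ = -25/2 (multiplicity 2), λ = -5 (multiplicity 2), λ = -1/2 (multiplicity 2), λ = 1 (multiplicity 1)

image of 1: 1
image of cos x: -(1/2)cos x
image of sin x: -(1/2)sin x
image of cos 2x: -5cos 2x
image of sin 2x: -5sin 2x
image of cos 3x: -(25/2)cos 3x
image of sin 3x: -(25/2)sin 3x
the matrix is diagonal; its diagonal is (1, -1/2, -1/2, -5, -5, -25/2, -25/2)
for a triangular matrix the eigenvalues are the diagonal entries, with algebraic multiplicity their repetition count


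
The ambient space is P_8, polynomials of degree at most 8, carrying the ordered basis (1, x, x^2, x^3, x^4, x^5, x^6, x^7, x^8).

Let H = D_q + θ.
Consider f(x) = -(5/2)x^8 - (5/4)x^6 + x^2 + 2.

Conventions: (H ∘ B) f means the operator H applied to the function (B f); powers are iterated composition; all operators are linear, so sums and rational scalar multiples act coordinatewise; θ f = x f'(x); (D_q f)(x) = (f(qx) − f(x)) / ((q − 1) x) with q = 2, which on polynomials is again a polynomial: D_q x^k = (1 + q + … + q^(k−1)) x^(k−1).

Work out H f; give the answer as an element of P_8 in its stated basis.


D_q f = -(1275/2)x^7 - (315/4)x^5 + 3x
θ f = -20x^8 - (15/2)x^6 + 2x^2
(D_q + θ) f = -20x^8 - (1275/2)x^7 - (15/2)x^6 - (315/4)x^5 + 2x^2 + 3x

the result is g(x) = -20x^8 - (1275/2)x^7 - (15/2)x^6 - (315/4)x^5 + 2x^2 + 3x


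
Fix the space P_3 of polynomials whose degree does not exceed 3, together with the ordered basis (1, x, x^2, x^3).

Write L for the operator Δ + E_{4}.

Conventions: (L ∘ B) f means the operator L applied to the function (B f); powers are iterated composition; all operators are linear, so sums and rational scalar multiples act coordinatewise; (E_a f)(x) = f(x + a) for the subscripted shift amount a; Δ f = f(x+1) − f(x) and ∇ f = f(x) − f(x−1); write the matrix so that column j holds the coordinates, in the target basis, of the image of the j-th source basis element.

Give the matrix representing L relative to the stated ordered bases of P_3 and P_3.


image of 1: 1
image of x: x + 5
image of x^2: x^2 + 10x + 17
image of x^3: x^3 + 15x^2 + 51x + 65
each image's coordinates form column j of the matrix

the matrix is [[1, 5, 17, 65]; [0, 1, 10, 51]; [0, 0, 1, 15]; [0, 0, 0, 1]] (rows listed top to bottom)


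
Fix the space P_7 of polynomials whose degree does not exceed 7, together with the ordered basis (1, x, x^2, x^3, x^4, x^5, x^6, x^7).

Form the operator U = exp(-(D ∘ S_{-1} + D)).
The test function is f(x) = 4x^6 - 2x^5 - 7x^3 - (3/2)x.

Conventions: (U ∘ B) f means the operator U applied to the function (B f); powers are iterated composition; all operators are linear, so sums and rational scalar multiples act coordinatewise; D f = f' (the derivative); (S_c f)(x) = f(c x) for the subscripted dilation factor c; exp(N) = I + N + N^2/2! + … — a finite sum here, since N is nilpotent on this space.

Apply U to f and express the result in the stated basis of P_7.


the result is g(x) = 4x^6 - 50x^5 - 7x^3 - (3/2)x

order-1 term: -48x^5
the series for exp(-(D ∘ S_{-1} + D)) f terminates at order 1
exp(-(D ∘ S_{-1} + D)) f = 4x^6 - 50x^5 - 7x^3 - (3/2)x


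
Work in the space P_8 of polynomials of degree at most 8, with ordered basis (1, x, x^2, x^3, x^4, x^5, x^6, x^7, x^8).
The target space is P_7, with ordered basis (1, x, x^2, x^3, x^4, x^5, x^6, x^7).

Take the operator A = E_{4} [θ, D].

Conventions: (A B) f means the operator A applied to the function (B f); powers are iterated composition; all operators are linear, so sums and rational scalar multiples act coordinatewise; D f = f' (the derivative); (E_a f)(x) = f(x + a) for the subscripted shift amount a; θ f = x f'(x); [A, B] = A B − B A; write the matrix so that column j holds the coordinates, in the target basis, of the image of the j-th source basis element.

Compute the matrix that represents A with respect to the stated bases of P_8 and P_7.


image of 1: 0
image of x: -1
image of x^2: -2x - 8
image of x^3: -3x^2 - 24x - 48
image of x^4: -4x^3 - 48x^2 - 192x - 256
image of x^5: -5x^4 - 80x^3 - 480x^2 - 1280x - 1280
image of x^6: -6x^5 - 120x^4 - 960x^3 - 3840x^2 - 7680x - 6144
image of x^7: -7x^6 - 168x^5 - 1680x^4 - 8960x^3 - 26880x^2 - 43008x - 28672
image of x^8: -8x^7 - 224x^6 - 2688x^5 - 17920x^4 - 71680x^3 - 172032x^2 - 229376x - 131072
each image's coordinates form column j of the matrix

the matrix is [[0, -1, -8, -48, -256, -1280, -6144, -28672, -131072]; [0, 0, -2, -24, -192, -1280, -7680, -43008, -229376]; [0, 0, 0, -3, -48, -480, -3840, -26880, -172032]; [0, 0, 0, 0, -4, -80, -960, -8960, -71680]; [0, 0, 0, 0, 0, -5, -120, -1680, -17920]; [0, 0, 0, 0, 0, 0, -6, -168, -2688]; [0, 0, 0, 0, 0, 0, 0, -7, -224]; [0, 0, 0, 0, 0, 0, 0, 0, -8]] (rows listed top to bottom)


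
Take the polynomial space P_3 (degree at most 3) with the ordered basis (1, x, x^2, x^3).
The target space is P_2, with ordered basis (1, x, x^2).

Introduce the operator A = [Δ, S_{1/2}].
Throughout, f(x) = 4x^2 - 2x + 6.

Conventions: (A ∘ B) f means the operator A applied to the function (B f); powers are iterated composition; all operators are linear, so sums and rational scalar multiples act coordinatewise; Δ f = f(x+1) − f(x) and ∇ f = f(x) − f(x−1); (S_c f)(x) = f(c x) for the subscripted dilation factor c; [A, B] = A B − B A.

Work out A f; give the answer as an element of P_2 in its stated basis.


S_{1/2} f = x^2 - x + 6
Δ S_{1/2} f = 2x
Δ f = 8x + 2
S_{1/2} Δ f = 4x + 2
[Δ, S_{1/2}] f = -2x - 2

the image equals g(x) = -2x - 2


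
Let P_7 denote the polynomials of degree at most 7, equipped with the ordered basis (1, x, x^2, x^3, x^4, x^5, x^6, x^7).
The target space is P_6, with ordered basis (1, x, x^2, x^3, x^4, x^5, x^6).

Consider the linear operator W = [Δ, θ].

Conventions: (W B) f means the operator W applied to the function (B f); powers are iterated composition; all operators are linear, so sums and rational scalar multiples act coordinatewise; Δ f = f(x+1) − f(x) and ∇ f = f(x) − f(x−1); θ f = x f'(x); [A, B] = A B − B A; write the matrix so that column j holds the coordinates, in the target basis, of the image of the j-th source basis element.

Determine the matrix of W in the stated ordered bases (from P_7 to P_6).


the matrix is [[0, 1, 2, 3, 4, 5, 6, 7]; [0, 0, 2, 6, 12, 20, 30, 42]; [0, 0, 0, 3, 12, 30, 60, 105]; [0, 0, 0, 0, 4, 20, 60, 140]; [0, 0, 0, 0, 0, 5, 30, 105]; [0, 0, 0, 0, 0, 0, 6, 42]; [0, 0, 0, 0, 0, 0, 0, 7]] (rows listed top to bottom)

image of 1: 0
image of x: 1
image of x^2: 2x + 2
image of x^3: 3x^2 + 6x + 3
image of x^4: 4x^3 + 12x^2 + 12x + 4
image of x^5: 5x^4 + 20x^3 + 30x^2 + 20x + 5
image of x^6: 6x^5 + 30x^4 + 60x^3 + 60x^2 + 30x + 6
image of x^7: 7x^6 + 42x^5 + 105x^4 + 140x^3 + 105x^2 + 42x + 7
each image's coordinates form column j of the matrix


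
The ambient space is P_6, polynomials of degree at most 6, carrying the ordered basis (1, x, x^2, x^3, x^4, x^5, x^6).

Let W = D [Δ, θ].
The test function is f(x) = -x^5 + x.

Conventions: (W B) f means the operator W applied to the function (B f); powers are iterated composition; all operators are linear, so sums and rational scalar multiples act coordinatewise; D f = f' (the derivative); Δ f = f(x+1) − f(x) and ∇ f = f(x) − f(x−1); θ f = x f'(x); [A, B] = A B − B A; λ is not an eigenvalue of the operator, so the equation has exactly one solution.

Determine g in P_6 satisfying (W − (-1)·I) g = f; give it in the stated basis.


g(x) = -x^5 + 20x^3 + 60x^2 - 59x - 220

write g with unknown coordinates in the stated basis and equate coefficients in (W − (-1)·I) g = f
solving from the highest basis element down gives g = -x^5 + 20x^3 + 60x^2 - 59x - 220
check: W g = -20x^3 - 60x^2 + 60x + 220
so W g − (-1)·g = -x^5 + x = f ✓


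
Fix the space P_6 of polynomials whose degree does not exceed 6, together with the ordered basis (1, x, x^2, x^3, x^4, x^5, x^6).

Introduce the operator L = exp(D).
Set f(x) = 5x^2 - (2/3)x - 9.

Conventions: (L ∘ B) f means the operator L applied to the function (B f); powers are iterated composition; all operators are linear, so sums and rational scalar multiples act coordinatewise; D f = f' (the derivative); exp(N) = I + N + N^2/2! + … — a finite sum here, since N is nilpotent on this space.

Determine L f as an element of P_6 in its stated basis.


the image equals g(x) = 5x^2 + (28/3)x - 14/3

order-1 term: 10x - 2/3
order-2 term: 5
the series for exp(D) f terminates at order 2
exp(D) f = 5x^2 + (28/3)x - 14/3


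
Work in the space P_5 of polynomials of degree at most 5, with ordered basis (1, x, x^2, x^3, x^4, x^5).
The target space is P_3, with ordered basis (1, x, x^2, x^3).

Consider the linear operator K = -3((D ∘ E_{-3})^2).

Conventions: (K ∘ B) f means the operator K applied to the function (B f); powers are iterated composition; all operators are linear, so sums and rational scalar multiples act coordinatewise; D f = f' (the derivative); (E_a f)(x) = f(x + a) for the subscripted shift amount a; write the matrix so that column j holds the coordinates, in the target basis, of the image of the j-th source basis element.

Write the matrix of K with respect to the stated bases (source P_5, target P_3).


image of 1: 0
image of x: 0
image of x^2: -6
image of x^3: -18x + 108
image of x^4: -36x^2 + 432x - 1296
image of x^5: -60x^3 + 1080x^2 - 6480x + 12960
each image's coordinates form column j of the matrix

the matrix is [[0, 0, -6, 108, -1296, 12960]; [0, 0, 0, -18, 432, -6480]; [0, 0, 0, 0, -36, 1080]; [0, 0, 0, 0, 0, -60]] (rows listed top to bottom)


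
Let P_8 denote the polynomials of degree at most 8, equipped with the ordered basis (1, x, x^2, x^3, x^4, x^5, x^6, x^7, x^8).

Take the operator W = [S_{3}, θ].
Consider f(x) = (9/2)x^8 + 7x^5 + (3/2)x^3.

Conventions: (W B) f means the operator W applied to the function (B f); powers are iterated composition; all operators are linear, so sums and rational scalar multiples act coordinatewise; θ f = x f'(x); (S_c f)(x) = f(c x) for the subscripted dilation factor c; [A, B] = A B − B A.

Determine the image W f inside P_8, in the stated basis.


g(x) = 0

θ f = 36x^8 + 35x^5 + (9/2)x^3
S_{3} θ f = 236196x^8 + 8505x^5 + (243/2)x^3
S_{3} f = (59049/2)x^8 + 1701x^5 + (81/2)x^3
θ S_{3} f = 236196x^8 + 8505x^5 + (243/2)x^3
[S_{3}, θ] f = 0


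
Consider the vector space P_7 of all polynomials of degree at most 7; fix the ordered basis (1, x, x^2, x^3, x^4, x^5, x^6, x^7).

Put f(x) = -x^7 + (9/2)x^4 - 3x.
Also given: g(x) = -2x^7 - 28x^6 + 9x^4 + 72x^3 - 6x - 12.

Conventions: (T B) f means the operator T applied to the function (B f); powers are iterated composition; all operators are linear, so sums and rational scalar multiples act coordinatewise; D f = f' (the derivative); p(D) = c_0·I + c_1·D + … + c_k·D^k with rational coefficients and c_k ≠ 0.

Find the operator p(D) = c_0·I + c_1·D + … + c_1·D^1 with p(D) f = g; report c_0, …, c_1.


D^0 f = -x^7 + (9/2)x^4 - 3x
D^1 f = -7x^6 + 18x^3 - 3
matching coefficients of g against c_0 f + c_1 Df + … from the top degree down determines the c_i
solution: c_0 = 2, c_1 = 4

p(D) = 2·I + 4·D, i.e. c_0 = 2, c_1 = 4


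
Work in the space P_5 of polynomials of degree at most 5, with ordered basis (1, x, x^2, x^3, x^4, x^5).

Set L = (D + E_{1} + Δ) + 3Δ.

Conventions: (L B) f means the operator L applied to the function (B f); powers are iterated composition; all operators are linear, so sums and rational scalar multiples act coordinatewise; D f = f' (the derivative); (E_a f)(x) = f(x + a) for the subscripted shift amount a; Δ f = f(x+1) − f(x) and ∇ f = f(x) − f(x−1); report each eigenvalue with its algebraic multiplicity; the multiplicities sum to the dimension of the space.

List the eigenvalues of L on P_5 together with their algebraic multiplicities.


λ = 1 (multiplicity 6)

image of 1: 1
image of x: x + 6
image of x^2: x^2 + 12x + 5
image of x^3: x^3 + 18x^2 + 15x + 5
image of x^4: x^4 + 24x^3 + 30x^2 + 20x + 5
image of x^5: x^5 + 30x^4 + 50x^3 + 50x^2 + 25x + 5
the matrix is upper triangular; its diagonal is (1, 1, 1, 1, 1, 1)
for a triangular matrix the eigenvalues are the diagonal entries, with algebraic multiplicity their repetition count


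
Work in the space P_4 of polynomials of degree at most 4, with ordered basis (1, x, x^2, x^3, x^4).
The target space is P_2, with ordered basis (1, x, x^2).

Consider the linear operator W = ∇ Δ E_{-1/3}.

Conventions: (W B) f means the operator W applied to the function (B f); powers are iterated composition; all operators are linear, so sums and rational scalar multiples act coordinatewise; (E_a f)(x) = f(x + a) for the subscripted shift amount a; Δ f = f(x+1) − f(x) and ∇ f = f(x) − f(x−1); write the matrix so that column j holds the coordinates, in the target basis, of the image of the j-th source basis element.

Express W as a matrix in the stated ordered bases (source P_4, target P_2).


image of 1: 0
image of x: 0
image of x^2: 2
image of x^3: 6x - 2
image of x^4: 12x^2 - 8x + 10/3
each image's coordinates form column j of the matrix

the matrix is [[0, 0, 2, -2, 10/3]; [0, 0, 0, 6, -8]; [0, 0, 0, 0, 12]] (rows listed top to bottom)
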